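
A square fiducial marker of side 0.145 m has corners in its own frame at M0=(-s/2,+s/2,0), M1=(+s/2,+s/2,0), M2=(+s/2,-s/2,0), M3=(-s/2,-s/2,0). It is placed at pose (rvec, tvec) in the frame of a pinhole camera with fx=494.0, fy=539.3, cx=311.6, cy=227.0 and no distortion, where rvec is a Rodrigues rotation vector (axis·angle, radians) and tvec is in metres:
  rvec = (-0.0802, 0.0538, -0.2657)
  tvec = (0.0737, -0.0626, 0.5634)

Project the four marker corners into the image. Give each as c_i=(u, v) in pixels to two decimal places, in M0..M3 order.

c0=(331.62, 252.31) c1=(456.40, 215.28) c2=(420.33, 82.80) c3=(298.66, 120.44)

Intrinsics K: fx=494.0, fy=539.3, cx=311.6, cy=227.0
Marker side s = 0.145 m; corners in marker frame (Z=0):
  M0 = (-0.0725, +0.0725, 0)
  M1 = (+0.0725, +0.0725, 0)
  M2 = (+0.0725, -0.0725, 0)
  M3 = (-0.0725, -0.0725, 0)
rvec = (-0.0802, 0.0538, -0.2657), |rvec| = θ = 0.28271 rad = 16.198°
Rodrigues: sinθ=0.27896, 1−cosθ=0.03970; R = I + sinθ·[k]× + (1−cosθ)·[k]×²:
    [+0.96350 +0.26003 +0.06367]
    [-0.26432 +0.96174 +0.07204]
    [-0.04250 -0.08624 +0.99537]
t = (0.0737, -0.0626, 0.5634) m
M0: Pc = R·M0+t = (+0.02270, +0.02629, +0.56023); u = 494.0·(+0.02270)/0.56023 + 311.6 = 331.6153, v = 539.3·(+0.02629)/0.56023 + 227.0 = 252.3072
M1: Pc = R·M1+t = (+0.16241, -0.01204, +0.55407); u = 494.0·(+0.16241)/0.55407 + 311.6 = 456.3995, v = 539.3·(-0.01204)/0.55407 + 227.0 = 215.2840
M2: Pc = R·M2+t = (+0.12470, -0.15149, +0.56657); u = 494.0·(+0.12470)/0.56657 + 311.6 = 420.3286, v = 539.3·(-0.15149)/0.56657 + 227.0 = 82.8023
M3: Pc = R·M3+t = (-0.01501, -0.11316, +0.57273); u = 494.0·(-0.01501)/0.57273 + 311.6 = 298.6569, v = 539.3·(-0.11316)/0.57273 + 227.0 = 120.4427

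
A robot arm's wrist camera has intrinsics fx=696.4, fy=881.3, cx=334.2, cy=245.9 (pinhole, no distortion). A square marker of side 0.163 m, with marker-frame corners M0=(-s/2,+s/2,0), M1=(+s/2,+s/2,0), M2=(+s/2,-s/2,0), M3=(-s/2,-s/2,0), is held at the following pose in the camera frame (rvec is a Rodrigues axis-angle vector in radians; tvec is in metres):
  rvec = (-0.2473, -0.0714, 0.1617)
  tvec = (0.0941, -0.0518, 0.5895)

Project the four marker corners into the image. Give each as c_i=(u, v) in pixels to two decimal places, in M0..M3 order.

c0=(336.17, 265.36) c1=(531.07, 307.17) c2=(545.87, 79.27) c3=(364.24, 37.16)

Intrinsics K: fx=696.4, fy=881.3, cx=334.2, cy=245.9
Marker side s = 0.163 m; corners in marker frame (Z=0):
  M0 = (-0.0815, +0.0815, 0)
  M1 = (+0.0815, +0.0815, 0)
  M2 = (+0.0815, -0.0815, 0)
  M3 = (-0.0815, -0.0815, 0)
rvec = (-0.2473, -0.0714, 0.1617), |rvec| = θ = 0.30398 rad = 17.417°
Rodrigues: sinθ=0.29932, 1−cosθ=0.04585; R = I + sinθ·[k]× + (1−cosθ)·[k]×²:
    [+0.98450 -0.15046 -0.09015]
    [+0.16798 +0.95668 +0.23778]
    [+0.05046 -0.24924 +0.96713]
t = (0.0941, -0.0518, 0.5895) m
M0: Pc = R·M0+t = (+0.00160, +0.01248, +0.56507); u = 696.4·(+0.00160)/0.56507 + 334.2 = 336.1730, v = 881.3·(+0.01248)/0.56507 + 245.9 = 265.3627
M1: Pc = R·M1+t = (+0.16207, +0.03986, +0.57330); u = 696.4·(+0.16207)/0.57330 + 334.2 = 531.0748, v = 881.3·(+0.03986)/0.57330 + 245.9 = 307.1747
M2: Pc = R·M2+t = (+0.18660, -0.11608, +0.61393); u = 696.4·(+0.18660)/0.61393 + 334.2 = 545.8666, v = 881.3·(-0.11608)/0.61393 + 245.9 = 79.2666
M3: Pc = R·M3+t = (+0.02613, -0.14346, +0.60570); u = 696.4·(+0.02613)/0.60570 + 334.2 = 364.2382, v = 881.3·(-0.14346)/0.60570 + 245.9 = 37.1639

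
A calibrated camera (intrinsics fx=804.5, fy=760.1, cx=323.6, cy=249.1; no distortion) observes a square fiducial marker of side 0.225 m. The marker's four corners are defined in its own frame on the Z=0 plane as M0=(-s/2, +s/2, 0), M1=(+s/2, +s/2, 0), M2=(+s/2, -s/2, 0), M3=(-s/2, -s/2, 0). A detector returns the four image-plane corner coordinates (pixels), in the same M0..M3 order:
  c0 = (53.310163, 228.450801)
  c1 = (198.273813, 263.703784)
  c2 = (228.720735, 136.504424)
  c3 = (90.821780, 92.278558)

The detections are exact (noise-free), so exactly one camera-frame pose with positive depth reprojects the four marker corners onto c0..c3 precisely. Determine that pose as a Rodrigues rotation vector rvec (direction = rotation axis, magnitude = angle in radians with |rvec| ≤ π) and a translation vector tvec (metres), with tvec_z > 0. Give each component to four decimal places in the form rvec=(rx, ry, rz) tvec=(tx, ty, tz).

rvec=(-0.1256, -0.4619, 0.2315) tvec=(-0.2732, -0.1124, 1.2361)

Intrinsics K: fx=804.5, fy=760.1, cx=323.6, cy=249.1
Marker side s = 0.225 m; corners in marker frame (Z=0):
  M0 = (-0.1125, +0.1125, 0)
  M1 = (+0.1125, +0.1125, 0)
  M2 = (+0.1125, -0.1125, 0)
  M3 = (-0.1125, -0.1125, 0)
Detected image corners:
  c0 = (53.310163, 228.450801) px
  c1 = (198.273813, 263.703784) px
  c2 = (228.720735, 136.504424) px
  c3 = (90.821780, 92.278558) px
Planar DLT: solve 8×8 A·h = b for H (H[2,2]=1):
  H  [+677.57358 -170.27933 +145.79092]
  H  [+239.08257 +559.41541 +179.97441]
  H  [+0.34483 -0.13916 +1.00000]
B = K⁻¹H; ‖b₁‖=0.808994, ‖b₂‖=0.808994; λ = 2/(‖b₁‖+‖b₂‖) = 1.236102, sign → tz>0 ⇒ λ=+1.236102
r₁ = λ·B[:,0] = (+0.86963,+0.24911,+0.42625); r₂ = λ·B[:,1] = (-0.19244,+0.96611,-0.17202)
r₃ = r₁×r₂ = (-0.45466,+0.06756,+0.88810); SVD([r₁ r₂ r₃]) → R = UVᵀ:
  R  [+0.86963 -0.19244 -0.45466]
  R  [+0.24911 +0.96611 +0.06756]
  R  [+0.42625 -0.17202 +0.88810]
t = (-0.27320, -0.11241, +1.23610) m
tr R = 2.723844; θ = arccos((tr R − 1)/2) = 0.531748 rad = 30.467°
axis k = ((R−Rᵀ)₃₂, (R−Rᵀ)₁₃, (R−Rᵀ)₂₁) / (2 sinθ) = (-0.236250, -0.868673, +0.435424)
rvec = θ·k = (-0.125625, -0.461915, +0.231536)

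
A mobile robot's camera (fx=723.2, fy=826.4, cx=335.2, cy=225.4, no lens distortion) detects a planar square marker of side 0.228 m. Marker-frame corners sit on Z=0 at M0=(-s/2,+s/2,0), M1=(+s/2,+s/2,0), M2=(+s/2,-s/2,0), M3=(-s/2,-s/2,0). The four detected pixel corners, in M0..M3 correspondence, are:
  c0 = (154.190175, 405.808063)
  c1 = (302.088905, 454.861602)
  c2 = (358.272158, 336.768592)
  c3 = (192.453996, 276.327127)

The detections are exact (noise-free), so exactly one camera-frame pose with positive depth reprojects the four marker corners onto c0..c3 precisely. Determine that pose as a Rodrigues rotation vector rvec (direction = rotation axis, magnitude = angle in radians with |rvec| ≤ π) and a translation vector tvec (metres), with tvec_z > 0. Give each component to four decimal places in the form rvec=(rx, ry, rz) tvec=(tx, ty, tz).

Intrinsics K: fx=723.2, fy=826.4, cx=335.2, cy=225.4
Marker side s = 0.228 m; corners in marker frame (Z=0):
  M0 = (-0.1140, +0.1140, 0)
  M1 = (+0.1140, +0.1140, 0)
  M2 = (+0.1140, -0.1140, 0)
  M3 = (-0.1140, -0.1140, 0)
Detected image corners:
  c0 = (154.190175, 405.808063) px
  c1 = (302.088905, 454.861602) px
  c2 = (358.272158, 336.768592) px
  c3 = (192.453996, 276.327127) px
Planar DLT: solve 8×8 A·h = b for H (H[2,2]=1):
  H  [+725.92523 -69.53378 +251.70771]
  H  [+297.69818 +744.88112 +372.81858]
  H  [+0.16052 +0.54938 +1.00000]
B = K⁻¹H; ‖b₁‖=0.994804, ‖b₂‖=0.994804; λ = 2/(‖b₁‖+‖b₂‖) = 1.005223, sign → tz>0 ⇒ λ=+1.005223
r₁ = λ·B[:,0] = (+0.93422,+0.31811,+0.16136); r₂ = λ·B[:,1] = (-0.35261,+0.75544,+0.55225)
r₃ = r₁×r₂ = (+0.05378,-0.57282,+0.81792); SVD([r₁ r₂ r₃]) → R = UVᵀ:
  R  [+0.93422 -0.35261 +0.05378]
  R  [+0.31811 +0.75544 -0.57282]
  R  [+0.16136 +0.55225 +0.81792]
t = (-0.11605, +0.17932, +1.00522) m
tr R = 2.507580; θ = arccos((tr R − 1)/2) = 0.716985 rad = 41.080°
axis k = ((R−Rᵀ)₃₂, (R−Rᵀ)₁₃, (R−Rᵀ)₂₁) / (2 sinθ) = (+0.856061, -0.081857, +0.510351)
rvec = θ·k = (+0.613783, -0.058690, +0.365914)

rvec=(0.6138, -0.0587, 0.3659) tvec=(-0.1161, 0.1793, 1.0052)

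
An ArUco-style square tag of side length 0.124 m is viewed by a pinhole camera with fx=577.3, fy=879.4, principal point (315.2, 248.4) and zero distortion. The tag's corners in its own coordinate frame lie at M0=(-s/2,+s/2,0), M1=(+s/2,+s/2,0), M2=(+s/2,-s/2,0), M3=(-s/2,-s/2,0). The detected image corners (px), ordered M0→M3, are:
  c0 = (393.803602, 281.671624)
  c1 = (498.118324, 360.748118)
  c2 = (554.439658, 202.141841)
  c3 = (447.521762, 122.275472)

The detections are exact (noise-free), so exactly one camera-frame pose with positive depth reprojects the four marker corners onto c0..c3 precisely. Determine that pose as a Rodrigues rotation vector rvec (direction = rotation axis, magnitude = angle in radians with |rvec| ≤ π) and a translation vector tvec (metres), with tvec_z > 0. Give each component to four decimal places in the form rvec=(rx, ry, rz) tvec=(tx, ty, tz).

rvec=(0.0983, 0.0529, 0.4605) tvec=(0.1672, -0.0041, 0.6117)

Intrinsics K: fx=577.3, fy=879.4, cx=315.2, cy=248.4
Marker side s = 0.124 m; corners in marker frame (Z=0):
  M0 = (-0.0620, +0.0620, 0)
  M1 = (+0.0620, +0.0620, 0)
  M2 = (+0.0620, -0.0620, 0)
  M3 = (-0.0620, -0.0620, 0)
Detected image corners:
  c0 = (393.803602, 281.671624) px
  c1 = (498.118324, 360.748118) px
  c2 = (554.439658, 202.141841) px
  c3 = (447.521762, 122.275472) px
Planar DLT: solve 8×8 A·h = b for H (H[2,2]=1):
  H  [+829.35966 -361.16733 +473.01960]
  H  [+629.49459 +1324.39876 +242.45234]
  H  [-0.04704 +0.17427 +1.00000]
B = K⁻¹H; ‖b₁‖=1.634667, ‖b₂‖=1.634667; λ = 2/(‖b₁‖+‖b₂‖) = 0.611745, sign → tz>0 ⇒ λ=+0.611745
r₁ = λ·B[:,0] = (+0.89456,+0.44603,-0.02878); r₂ = λ·B[:,1] = (-0.44092,+0.89119,+0.10661)
r₃ = r₁×r₂ = (+0.07319,-0.08268,+0.99388); SVD([r₁ r₂ r₃]) → R = UVᵀ:
  R  [+0.89456 -0.44092 +0.07319]
  R  [+0.44603 +0.89119 -0.08268]
  R  [-0.02878 +0.10661 +0.99388]
t = (+0.16724, -0.00414, +0.61175) m
tr R = 2.779632; θ = arccos((tr R − 1)/2) = 0.473855 rad = 27.150°
axis k = ((R−Rᵀ)₃₂, (R−Rᵀ)₁₃, (R−Rᵀ)₂₁) / (2 sinθ) = (+0.207402, +0.111731, +0.971854)
rvec = θ·k = (+0.098279, +0.052944, +0.460518)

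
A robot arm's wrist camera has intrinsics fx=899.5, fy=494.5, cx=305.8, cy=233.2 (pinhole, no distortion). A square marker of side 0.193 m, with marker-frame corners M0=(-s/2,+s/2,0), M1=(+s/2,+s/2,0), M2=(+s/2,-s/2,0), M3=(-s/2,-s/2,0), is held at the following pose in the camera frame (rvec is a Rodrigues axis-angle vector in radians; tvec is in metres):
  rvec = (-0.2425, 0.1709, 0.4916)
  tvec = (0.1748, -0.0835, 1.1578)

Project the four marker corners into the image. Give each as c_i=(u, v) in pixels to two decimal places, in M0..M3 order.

c0=(340.05, 214.44) c1=(476.12, 251.69) c2=(543.69, 180.54) c3=(409.36, 146.94)

Intrinsics K: fx=899.5, fy=494.5, cx=305.8, cy=233.2
Marker side s = 0.193 m; corners in marker frame (Z=0):
  M0 = (-0.0965, +0.0965, 0)
  M1 = (+0.0965, +0.0965, 0)
  M2 = (+0.0965, -0.0965, 0)
  M3 = (-0.0965, -0.0965, 0)
rvec = (-0.2425, 0.1709, 0.4916), |rvec| = θ = 0.57418 rad = 32.898°
Rodrigues: sinθ=0.54315, 1−cosθ=0.16036; R = I + sinθ·[k]× + (1−cosθ)·[k]×²:
    [+0.86824 -0.48519 +0.10368]
    [+0.44487 +0.85384 +0.27026]
    [-0.21965 -0.18853 +0.95719]
t = (0.1748, -0.0835, 1.1578) m
M0: Pc = R·M0+t = (+0.04419, -0.04403, +1.16080); u = 899.5·(+0.04419)/1.16080 + 305.8 = 340.0457, v = 494.5·(-0.04403)/1.16080 + 233.2 = 214.4416
M1: Pc = R·M1+t = (+0.21176, +0.04183, +1.11841); u = 899.5·(+0.21176)/1.11841 + 305.8 = 476.1151, v = 494.5·(+0.04183)/1.11841 + 233.2 = 251.6932
M2: Pc = R·M2+t = (+0.30541, -0.12297, +1.15480); u = 899.5·(+0.30541)/1.15480 + 305.8 = 543.6884, v = 494.5·(-0.12297)/1.15480 + 233.2 = 180.5443
M3: Pc = R·M3+t = (+0.13784, -0.20883, +1.19719); u = 899.5·(+0.13784)/1.19719 + 305.8 = 409.3617, v = 494.5·(-0.20883)/1.19719 + 233.2 = 146.9442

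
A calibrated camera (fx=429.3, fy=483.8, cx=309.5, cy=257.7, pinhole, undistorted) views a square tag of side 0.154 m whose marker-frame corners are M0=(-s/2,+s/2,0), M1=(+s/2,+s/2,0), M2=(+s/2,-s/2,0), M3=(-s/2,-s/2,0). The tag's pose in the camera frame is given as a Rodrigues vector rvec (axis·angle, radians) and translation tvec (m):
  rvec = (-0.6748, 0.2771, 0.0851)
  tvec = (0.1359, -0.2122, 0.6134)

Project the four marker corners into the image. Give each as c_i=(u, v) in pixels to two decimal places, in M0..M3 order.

Intrinsics K: fx=429.3, fy=483.8, cx=309.5, cy=257.7
Marker side s = 0.154 m; corners in marker frame (Z=0):
  M0 = (-0.0770, +0.0770, 0)
  M1 = (+0.0770, +0.0770, 0)
  M2 = (+0.0770, -0.0770, 0)
  M3 = (-0.0770, -0.0770, 0)
rvec = (-0.6748, 0.2771, 0.0851), |rvec| = θ = 0.73443 rad = 42.080°
Rodrigues: sinθ=0.67016, 1−cosθ=0.25778; R = I + sinθ·[k]× + (1−cosθ)·[k]×²:
    [+0.95984 -0.16702 +0.22541]
    [-0.01171 +0.77891 +0.62702]
    [-0.28030 -0.60448 +0.74568]
t = (0.1359, -0.2122, 0.6134) m
M0: Pc = R·M0+t = (+0.04913, -0.15132, +0.58844); u = 429.3·(+0.04913)/0.58844 + 309.5 = 345.3445, v = 483.8·(-0.15132)/0.58844 + 257.7 = 133.2867
M1: Pc = R·M1+t = (+0.19695, -0.15313, +0.54527); u = 429.3·(+0.19695)/0.54527 + 309.5 = 464.5593, v = 483.8·(-0.15313)/0.54527 + 257.7 = 121.8372
M2: Pc = R·M2+t = (+0.22267, -0.27308, +0.63836); u = 429.3·(+0.22267)/0.63836 + 309.5 = 459.2449, v = 483.8·(-0.27308)/0.63836 + 257.7 = 50.7404
M3: Pc = R·M3+t = (+0.07485, -0.27127, +0.68153); u = 429.3·(+0.07485)/0.68153 + 309.5 = 356.6503, v = 483.8·(-0.27127)/0.68153 + 257.7 = 65.1290

c0=(345.34, 133.29) c1=(464.56, 121.84) c2=(459.24, 50.74) c3=(356.65, 65.13)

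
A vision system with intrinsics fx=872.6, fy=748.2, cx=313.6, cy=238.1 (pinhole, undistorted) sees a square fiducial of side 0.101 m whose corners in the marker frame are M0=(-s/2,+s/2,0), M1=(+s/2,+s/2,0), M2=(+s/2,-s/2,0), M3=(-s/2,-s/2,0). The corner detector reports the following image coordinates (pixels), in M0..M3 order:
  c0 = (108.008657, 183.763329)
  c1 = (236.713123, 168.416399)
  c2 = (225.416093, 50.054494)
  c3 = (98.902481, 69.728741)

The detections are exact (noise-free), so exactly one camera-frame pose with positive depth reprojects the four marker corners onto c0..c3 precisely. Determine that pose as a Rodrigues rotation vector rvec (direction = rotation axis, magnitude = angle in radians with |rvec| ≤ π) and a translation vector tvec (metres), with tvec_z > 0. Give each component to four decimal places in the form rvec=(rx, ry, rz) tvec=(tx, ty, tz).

rvec=(-0.0768, 0.2551, -0.0994) tvec=(-0.1076, -0.1023, 0.6363)

Intrinsics K: fx=872.6, fy=748.2, cx=313.6, cy=238.1
Marker side s = 0.101 m; corners in marker frame (Z=0):
  M0 = (-0.0505, +0.0505, 0)
  M1 = (+0.0505, +0.0505, 0)
  M2 = (+0.0505, -0.0505, 0)
  M3 = (-0.0505, -0.0505, 0)
Detected image corners:
  c0 = (108.008657, 183.763329) px
  c1 = (236.713123, 168.416399) px
  c2 = (225.416093, 50.054494) px
  c3 = (98.902481, 69.728741) px
Planar DLT: solve 8×8 A·h = b for H (H[2,2]=1):
  H  [+1198.20810 +77.57095 +165.96885]
  H  [-219.49660 +1133.67488 +117.75567]
  H  [-0.38964 -0.13884 +1.00000]
B = K⁻¹H; ‖b₁‖=1.571693, ‖b₂‖=1.571693; λ = 2/(‖b₁‖+‖b₂‖) = 0.636257, sign → tz>0 ⇒ λ=+0.636257
r₁ = λ·B[:,0] = (+0.96277,-0.10776,-0.24791); r₂ = λ·B[:,1] = (+0.08831,+0.99217,-0.08833)
r₃ = r₁×r₂ = (+0.25549,+0.06315,+0.96475); SVD([r₁ r₂ r₃]) → R = UVᵀ:
  R  [+0.96277 +0.08831 +0.25549]
  R  [-0.10776 +0.99217 +0.06315]
  R  [-0.24791 -0.08833 +0.96475]
t = (-0.10765, -0.10234, +0.63626) m
tr R = 2.919686; θ = arccos((tr R − 1)/2) = 0.284355 rad = 16.292°
axis k = ((R−Rᵀ)₃₂, (R−Rᵀ)₁₃, (R−Rᵀ)₂₁) / (2 sinθ) = (-0.269996, +0.897209, -0.349453)
rvec = θ·k = (-0.076775, +0.255126, -0.099369)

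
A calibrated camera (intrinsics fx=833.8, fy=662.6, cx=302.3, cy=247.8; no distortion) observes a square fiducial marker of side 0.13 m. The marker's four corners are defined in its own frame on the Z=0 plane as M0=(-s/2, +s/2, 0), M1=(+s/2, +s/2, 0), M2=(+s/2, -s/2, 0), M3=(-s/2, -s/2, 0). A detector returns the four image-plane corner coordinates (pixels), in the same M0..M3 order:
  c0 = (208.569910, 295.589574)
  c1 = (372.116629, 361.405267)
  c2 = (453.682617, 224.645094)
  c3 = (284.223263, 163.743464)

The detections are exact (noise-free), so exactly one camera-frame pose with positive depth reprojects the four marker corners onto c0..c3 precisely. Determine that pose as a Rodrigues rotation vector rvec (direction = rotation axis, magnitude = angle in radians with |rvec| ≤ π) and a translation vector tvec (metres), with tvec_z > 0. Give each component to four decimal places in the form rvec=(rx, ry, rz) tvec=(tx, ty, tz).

rvec=(0.0229, 0.2077, 0.4376) tvec=(0.0176, 0.0117, 0.5803)

Intrinsics K: fx=833.8, fy=662.6, cx=302.3, cy=247.8
Marker side s = 0.13 m; corners in marker frame (Z=0):
  M0 = (-0.0650, +0.0650, 0)
  M1 = (+0.0650, +0.0650, 0)
  M2 = (+0.0650, -0.0650, 0)
  M3 = (-0.0650, -0.0650, 0)
Detected image corners:
  c0 = (208.569910, 295.589574) px
  c1 = (372.116629, 361.405267) px
  c2 = (453.682617, 224.645094) px
  c3 = (284.223263, 163.743464) px
Planar DLT: solve 8×8 A·h = b for H (H[2,2]=1):
  H  [+1170.00005 -566.37486 +327.53907]
  H  [+399.81310 +1062.67172 +261.15560]
  H  [-0.33558 +0.11472 +1.00000]
B = K⁻¹H; ‖b₁‖=1.723128, ‖b₂‖=1.723128; λ = 2/(‖b₁‖+‖b₂‖) = 0.580340, sign → tz>0 ⇒ λ=+0.580340
r₁ = λ·B[:,0] = (+0.88495,+0.42301,-0.19475); r₂ = λ·B[:,1] = (-0.41835,+0.90584,+0.06658)
r₃ = r₁×r₂ = (+0.20458,+0.02255,+0.97859); SVD([r₁ r₂ r₃]) → R = UVᵀ:
  R  [+0.88495 -0.41835 +0.20458]
  R  [+0.42301 +0.90584 +0.02255]
  R  [-0.19475 +0.06658 +0.97859]
t = (+0.01757, +0.01170, +0.58034) m
tr R = 2.769384; θ = arccos((tr R − 1)/2) = 0.484963 rad = 27.786°
axis k = ((R−Rᵀ)₃₂, (R−Rᵀ)₁₃, (R−Rᵀ)₂₁) / (2 sinθ) = (+0.047220, +0.428300, +0.902402)
rvec = θ·k = (+0.022900, +0.207710, +0.437632)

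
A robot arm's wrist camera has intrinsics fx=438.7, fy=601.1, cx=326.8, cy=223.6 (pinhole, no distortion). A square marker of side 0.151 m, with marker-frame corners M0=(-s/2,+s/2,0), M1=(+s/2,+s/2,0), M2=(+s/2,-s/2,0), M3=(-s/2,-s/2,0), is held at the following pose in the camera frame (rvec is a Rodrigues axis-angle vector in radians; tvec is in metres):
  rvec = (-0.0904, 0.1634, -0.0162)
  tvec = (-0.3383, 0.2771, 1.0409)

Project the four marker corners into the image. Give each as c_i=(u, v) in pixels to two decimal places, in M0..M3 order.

Intrinsics K: fx=438.7, fy=601.1, cx=326.8, cy=223.6
Marker side s = 0.151 m; corners in marker frame (Z=0):
  M0 = (-0.0755, +0.0755, 0)
  M1 = (+0.0755, +0.0755, 0)
  M2 = (+0.0755, -0.0755, 0)
  M3 = (-0.0755, -0.0755, 0)
rvec = (-0.0904, 0.1634, -0.0162), |rvec| = θ = 0.18744 rad = 10.740°
Rodrigues: sinθ=0.18635, 1−cosθ=0.01752; R = I + sinθ·[k]× + (1−cosθ)·[k]×²:
    [+0.98656 +0.00874 +0.16317]
    [-0.02347 +0.99580 +0.08855]
    [-0.16171 -0.09119 +0.98262]
t = (-0.3383, 0.2771, 1.0409) m
M0: Pc = R·M0+t = (-0.41213, +0.35405, +1.04622); u = 438.7·(-0.41213)/1.04622 + 326.8 = 153.9888, v = 601.1·(+0.35405)/1.04622 + 223.6 = 427.0192
M1: Pc = R·M1+t = (-0.26315, +0.35051, +1.02181); u = 438.7·(-0.26315)/1.02181 + 326.8 = 213.8176, v = 601.1·(+0.35051)/1.02181 + 223.6 = 429.7957
M2: Pc = R·M2+t = (-0.26447, +0.20015, +1.03558); u = 438.7·(-0.26447)/1.03558 + 326.8 = 214.7608, v = 601.1·(+0.20015)/1.03558 + 223.6 = 339.7745
M3: Pc = R·M3+t = (-0.41345, +0.20369, +1.05999); u = 438.7·(-0.41345)/1.05999 + 326.8 = 155.6874, v = 601.1·(+0.20369)/1.05999 + 223.6 = 339.1079

c0=(153.99, 427.02) c1=(213.82, 429.80) c2=(214.76, 339.77) c3=(155.69, 339.11)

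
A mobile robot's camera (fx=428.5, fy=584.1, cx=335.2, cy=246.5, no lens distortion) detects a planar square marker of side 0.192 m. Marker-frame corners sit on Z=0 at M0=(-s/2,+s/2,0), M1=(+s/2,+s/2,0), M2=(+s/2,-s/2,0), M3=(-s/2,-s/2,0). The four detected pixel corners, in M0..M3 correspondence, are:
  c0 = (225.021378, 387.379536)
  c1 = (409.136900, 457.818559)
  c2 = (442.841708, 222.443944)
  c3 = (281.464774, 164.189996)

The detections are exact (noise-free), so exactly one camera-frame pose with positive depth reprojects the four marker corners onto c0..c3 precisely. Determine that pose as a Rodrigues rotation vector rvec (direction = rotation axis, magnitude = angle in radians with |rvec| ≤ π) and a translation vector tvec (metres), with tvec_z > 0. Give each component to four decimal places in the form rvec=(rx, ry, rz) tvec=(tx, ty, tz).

Intrinsics K: fx=428.5, fy=584.1, cx=335.2, cy=246.5
Marker side s = 0.192 m; corners in marker frame (Z=0):
  M0 = (-0.0960, +0.0960, 0)
  M1 = (+0.0960, +0.0960, 0)
  M2 = (+0.0960, -0.0960, 0)
  M3 = (-0.0960, -0.0960, 0)
Detected image corners:
  c0 = (225.021378, 387.379536) px
  c1 = (409.136900, 457.818559) px
  c2 = (442.841708, 222.443944) px
  c3 = (281.464774, 164.189996) px
Planar DLT: solve 8×8 A·h = b for H (H[2,2]=1):
  H  [+869.00053 -475.00783 +340.49183]
  H  [+308.77089 +976.49163 +299.94423]
  H  [-0.07863 -0.70609 +1.00000]
B = K⁻¹H; ‖b₁‖=2.165157, ‖b₂‖=2.165157; λ = 2/(‖b₁‖+‖b₂‖) = 0.461860, sign → tz>0 ⇒ λ=+0.461860
r₁ = λ·B[:,0] = (+0.96507,+0.25948,-0.03632); r₂ = λ·B[:,1] = (-0.25688,+0.90976,-0.32612)
r₃ = r₁×r₂ = (-0.05158,+0.32405,+0.94463); SVD([r₁ r₂ r₃]) → R = UVᵀ:
  R  [+0.96507 -0.25688 -0.05158]
  R  [+0.25948 +0.90976 +0.32405]
  R  [-0.03632 -0.32612 +0.94463]
t = (+0.00570, +0.04226, +0.46186) m
tr R = 2.819457; θ = arccos((tr R − 1)/2) = 0.428167 rad = 24.532°
axis k = ((R−Rᵀ)₃₂, (R−Rᵀ)₁₃, (R−Rᵀ)₂₁) / (2 sinθ) = (-0.782949, -0.018378, +0.621814)
rvec = θ·k = (-0.335233, -0.007869, +0.266240)

rvec=(-0.3352, -0.0079, 0.2662) tvec=(0.0057, 0.0423, 0.4619)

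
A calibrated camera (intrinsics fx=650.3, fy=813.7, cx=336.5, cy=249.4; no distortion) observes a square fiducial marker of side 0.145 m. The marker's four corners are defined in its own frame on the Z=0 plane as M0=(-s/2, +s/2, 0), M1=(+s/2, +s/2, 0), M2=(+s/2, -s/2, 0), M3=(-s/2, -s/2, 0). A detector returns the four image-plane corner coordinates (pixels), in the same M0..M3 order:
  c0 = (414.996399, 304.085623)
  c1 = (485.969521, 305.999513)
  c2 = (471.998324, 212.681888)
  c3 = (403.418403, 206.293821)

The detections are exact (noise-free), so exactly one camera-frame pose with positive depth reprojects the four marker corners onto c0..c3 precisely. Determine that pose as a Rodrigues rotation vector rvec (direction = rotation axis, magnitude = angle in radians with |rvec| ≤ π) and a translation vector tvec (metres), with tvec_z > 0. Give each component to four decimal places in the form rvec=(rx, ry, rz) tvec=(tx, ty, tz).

Intrinsics K: fx=650.3, fy=813.7, cx=336.5, cy=249.4
Marker side s = 0.145 m; corners in marker frame (Z=0):
  M0 = (-0.0725, +0.0725, 0)
  M1 = (+0.0725, +0.0725, 0)
  M2 = (+0.0725, -0.0725, 0)
  M3 = (-0.0725, -0.0725, 0)
Detected image corners:
  c0 = (414.996399, 304.085623) px
  c1 = (485.969521, 305.999513) px
  c2 = (471.998324, 212.681888) px
  c3 = (403.418403, 206.293821) px
Planar DLT: solve 8×8 A·h = b for H (H[2,2]=1):
  H  [+630.19535 -44.05145 +444.80719]
  H  [+115.36723 +581.95004 +256.28342]
  H  [+0.33587 -0.29803 +1.00000]
B = K⁻¹H; ‖b₁‖=0.864175, ‖b₂‖=0.864175; λ = 2/(‖b₁‖+‖b₂‖) = 1.157173, sign → tz>0 ⇒ λ=+1.157173
r₁ = λ·B[:,0] = (+0.92029,+0.04494,+0.38865); r₂ = λ·B[:,1] = (+0.10007,+0.93330,-0.34487)
r₃ = r₁×r₂ = (-0.37823,+0.35627,+0.85441); SVD([r₁ r₂ r₃]) → R = UVᵀ:
  R  [+0.92029 +0.10007 -0.37823]
  R  [+0.04494 +0.93330 +0.35627]
  R  [+0.38865 -0.34487 +0.85441]
t = (+0.19273, +0.00979, +1.15717) m
tr R = 2.707996; θ = arccos((tr R − 1)/2) = 0.547174 rad = 31.351°
axis k = ((R−Rᵀ)₃₂, (R−Rᵀ)₁₃, (R−Rᵀ)₂₁) / (2 sinθ) = (-0.673816, -0.736997, -0.052977)
rvec = θ·k = (-0.368695, -0.403266, -0.028987)

rvec=(-0.3687, -0.4033, -0.0290) tvec=(0.1927, 0.0098, 1.1572)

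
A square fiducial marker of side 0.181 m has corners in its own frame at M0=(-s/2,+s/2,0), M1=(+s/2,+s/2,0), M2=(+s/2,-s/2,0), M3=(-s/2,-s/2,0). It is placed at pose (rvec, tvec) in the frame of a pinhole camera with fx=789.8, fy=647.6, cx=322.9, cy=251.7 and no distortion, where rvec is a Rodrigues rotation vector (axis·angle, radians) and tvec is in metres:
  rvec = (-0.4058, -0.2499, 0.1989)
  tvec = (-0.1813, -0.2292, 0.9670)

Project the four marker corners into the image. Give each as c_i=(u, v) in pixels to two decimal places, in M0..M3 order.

c0=(80.31, 131.34) c1=(232.87, 165.58) c2=(259.10, 68.66) c3=(119.05, 33.47)

Intrinsics K: fx=789.8, fy=647.6, cx=322.9, cy=251.7
Marker side s = 0.181 m; corners in marker frame (Z=0):
  M0 = (-0.0905, +0.0905, 0)
  M1 = (+0.0905, +0.0905, 0)
  M2 = (+0.0905, -0.0905, 0)
  M3 = (-0.0905, -0.0905, 0)
rvec = (-0.4058, -0.2499, 0.1989), |rvec| = θ = 0.51642 rad = 29.588°
Rodrigues: sinθ=0.49377, 1−cosθ=0.13041; R = I + sinθ·[k]× + (1−cosθ)·[k]×²:
    [+0.95012 -0.14059 -0.27841]
    [+0.23976 +0.90013 +0.36370]
    [+0.19947 -0.41231 +0.88894]
t = (-0.1813, -0.2292, 0.9670) m
M0: Pc = R·M0+t = (-0.28001, -0.16944, +0.91163); u = 789.8·(-0.28001)/0.91163 + 322.9 = 80.3124, v = 647.6·(-0.16944)/0.91163 + 251.7 = 131.3367
M1: Pc = R·M1+t = (-0.10804, -0.12604, +0.94774); u = 789.8·(-0.10804)/0.94774 + 322.9 = 232.8666, v = 647.6·(-0.12604)/0.94774 + 251.7 = 165.5759
M2: Pc = R·M2+t = (-0.08259, -0.28896, +1.02237); u = 789.8·(-0.08259)/1.02237 + 322.9 = 259.0966, v = 647.6·(-0.28896)/1.02237 + 251.7 = 68.6612
M3: Pc = R·M3+t = (-0.25456, -0.33236, +0.98626); u = 789.8·(-0.25456)/0.98626 + 322.9 = 119.0460, v = 647.6·(-0.33236)/0.98626 + 251.7 = 33.4651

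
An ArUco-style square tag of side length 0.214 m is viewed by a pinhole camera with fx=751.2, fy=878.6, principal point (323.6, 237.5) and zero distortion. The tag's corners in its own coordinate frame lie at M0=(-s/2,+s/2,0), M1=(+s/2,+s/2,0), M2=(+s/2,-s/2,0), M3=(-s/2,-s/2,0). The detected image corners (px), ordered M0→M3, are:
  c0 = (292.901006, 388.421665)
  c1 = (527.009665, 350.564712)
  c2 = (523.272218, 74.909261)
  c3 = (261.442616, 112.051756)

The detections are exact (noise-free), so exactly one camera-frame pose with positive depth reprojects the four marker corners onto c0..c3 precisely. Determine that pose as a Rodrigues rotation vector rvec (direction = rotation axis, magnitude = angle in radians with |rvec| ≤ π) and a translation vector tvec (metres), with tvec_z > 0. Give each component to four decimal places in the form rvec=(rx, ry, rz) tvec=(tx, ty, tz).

rvec=(0.3338, -0.0739, -0.1185) tvec=(0.0675, 0.0011, 0.6405)

Intrinsics K: fx=751.2, fy=878.6, cx=323.6, cy=237.5
Marker side s = 0.214 m; corners in marker frame (Z=0):
  M0 = (-0.1070, +0.1070, 0)
  M1 = (+0.1070, +0.1070, 0)
  M2 = (+0.1070, -0.1070, 0)
  M3 = (-0.1070, -0.1070, 0)
Detected image corners:
  c0 = (292.901006, 388.421665) px
  c1 = (527.009665, 350.564712) px
  c2 = (523.272218, 74.909261) px
  c3 = (261.442616, 112.051756) px
Planar DLT: solve 8×8 A·h = b for H (H[2,2]=1):
  H  [+1188.15992 +288.88166 +402.73421]
  H  [-156.27883 +1409.33944 +238.94956]
  H  [+0.08228 +0.51655 +1.00000]
B = K⁻¹H; ‖b₁‖=1.561305, ‖b₂‖=1.561305; λ = 2/(‖b₁‖+‖b₂‖) = 0.640490, sign → tz>0 ⇒ λ=+0.640490
r₁ = λ·B[:,0] = (+0.99035,-0.12817,+0.05270); r₂ = λ·B[:,1] = (+0.10379,+0.93796,+0.33085)
r₃ = r₁×r₂ = (-0.09183,-0.32219,+0.94221); SVD([r₁ r₂ r₃]) → R = UVᵀ:
  R  [+0.99035 +0.10379 -0.09183]
  R  [-0.12817 +0.93796 -0.32219]
  R  [+0.05270 +0.33085 +0.94221]
t = (+0.06747, +0.00106, +0.64049) m
tr R = 2.870523; θ = arccos((tr R − 1)/2) = 0.361799 rad = 20.730°
axis k = ((R−Rᵀ)₃₂, (R−Rᵀ)₁₃, (R−Rᵀ)₂₁) / (2 sinθ) = (+0.922473, -0.204162, -0.327661)
rvec = θ·k = (+0.333750, -0.073866, -0.118547)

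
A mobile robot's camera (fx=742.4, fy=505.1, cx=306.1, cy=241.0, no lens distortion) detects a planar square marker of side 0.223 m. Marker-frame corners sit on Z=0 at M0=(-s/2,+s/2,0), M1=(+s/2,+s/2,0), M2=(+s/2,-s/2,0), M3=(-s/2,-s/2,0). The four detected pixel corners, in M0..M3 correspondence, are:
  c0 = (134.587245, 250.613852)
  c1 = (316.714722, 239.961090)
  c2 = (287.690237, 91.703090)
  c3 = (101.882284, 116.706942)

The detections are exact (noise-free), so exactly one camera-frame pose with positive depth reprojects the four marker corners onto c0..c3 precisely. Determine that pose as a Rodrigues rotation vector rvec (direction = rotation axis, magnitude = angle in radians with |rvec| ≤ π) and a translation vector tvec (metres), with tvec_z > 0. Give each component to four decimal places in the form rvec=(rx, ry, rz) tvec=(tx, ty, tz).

Intrinsics K: fx=742.4, fy=505.1, cx=306.1, cy=241.0
Marker side s = 0.223 m; corners in marker frame (Z=0):
  M0 = (-0.1115, +0.1115, 0)
  M1 = (+0.1115, +0.1115, 0)
  M2 = (+0.1115, -0.1115, 0)
  M3 = (-0.1115, -0.1115, 0)
Detected image corners:
  c0 = (134.587245, 250.613852) px
  c1 = (316.714722, 239.961090) px
  c2 = (287.690237, 91.703090) px
  c3 = (101.882284, 116.706942) px
Planar DLT: solve 8×8 A·h = b for H (H[2,2]=1):
  H  [+733.25100 +173.02940 +206.03137]
  H  [-155.47907 +659.54118 +176.45959]
  H  [-0.43558 +0.16279 +1.00000]
B = K⁻¹H; ‖b₁‖=1.249898, ‖b₂‖=1.249898; λ = 2/(‖b₁‖+‖b₂‖) = 0.800065, sign → tz>0 ⇒ λ=+0.800065
r₁ = λ·B[:,0] = (+0.93389,-0.08000,-0.34849); r₂ = λ·B[:,1] = (+0.13277,+0.98255,+0.13024)
r₃ = r₁×r₂ = (+0.33199,-0.16790,+0.92822); SVD([r₁ r₂ r₃]) → R = UVᵀ:
  R  [+0.93389 +0.13277 +0.33199]
  R  [-0.08000 +0.98255 -0.16790]
  R  [-0.34849 +0.13024 +0.92822]
t = (-0.10784, -0.10223, +0.80007) m
tr R = 2.844664; θ = arccos((tr R − 1)/2) = 0.396724 rad = 22.731°
axis k = ((R−Rᵀ)₃₂, (R−Rᵀ)₁₃, (R−Rᵀ)₂₁) / (2 sinθ) = (+0.385801, +0.880543, -0.275320)
rvec = θ·k = (+0.153056, +0.349332, -0.109226)

rvec=(0.1531, 0.3493, -0.1092) tvec=(-0.1078, -0.1022, 0.8001)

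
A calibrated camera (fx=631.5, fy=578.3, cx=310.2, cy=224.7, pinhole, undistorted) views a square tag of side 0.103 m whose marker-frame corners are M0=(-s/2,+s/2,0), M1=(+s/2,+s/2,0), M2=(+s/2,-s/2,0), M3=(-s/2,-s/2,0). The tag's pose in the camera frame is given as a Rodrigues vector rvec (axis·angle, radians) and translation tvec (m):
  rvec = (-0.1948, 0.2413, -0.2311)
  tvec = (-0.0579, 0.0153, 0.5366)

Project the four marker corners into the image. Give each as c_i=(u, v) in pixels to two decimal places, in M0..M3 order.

Intrinsics K: fx=631.5, fy=578.3, cx=310.2, cy=224.7
Marker side s = 0.103 m; corners in marker frame (Z=0):
  M0 = (-0.0515, +0.0515, 0)
  M1 = (+0.0515, +0.0515, 0)
  M2 = (+0.0515, -0.0515, 0)
  M3 = (-0.0515, -0.0515, 0)
rvec = (-0.1948, 0.2413, -0.2311), |rvec| = θ = 0.38676 rad = 22.159°
Rodrigues: sinθ=0.37719, 1−cosθ=0.07386; R = I + sinθ·[k]× + (1−cosθ)·[k]×²:
    [+0.94488 +0.20217 +0.25756]
    [-0.24859 +0.95489 +0.16244]
    [-0.21310 -0.21752 +0.95251]
t = (-0.0579, 0.0153, 0.5366) m
M0: Pc = R·M0+t = (-0.09615, +0.07728, +0.53637); u = 631.5·(-0.09615)/0.53637 + 310.2 = 196.9983, v = 578.3·(+0.07728)/0.53637 + 224.7 = 308.0201
M1: Pc = R·M1+t = (+0.00117, +0.05167, +0.51442); u = 631.5·(+0.00117)/0.51442 + 310.2 = 311.6398, v = 578.3·(+0.05167)/0.51442 + 224.7 = 282.7908
M2: Pc = R·M2+t = (-0.01965, -0.04668, +0.53683); u = 631.5·(-0.01965)/0.53683 + 310.2 = 287.0838, v = 578.3·(-0.04668)/0.53683 + 224.7 = 174.4145
M3: Pc = R·M3+t = (-0.11697, -0.02107, +0.55878); u = 631.5·(-0.11697)/0.55878 + 310.2 = 178.0034, v = 578.3·(-0.02107)/0.55878 + 224.7 = 202.8894

c0=(197.00, 308.02) c1=(311.64, 282.79) c2=(287.08, 174.41) c3=(178.00, 202.89)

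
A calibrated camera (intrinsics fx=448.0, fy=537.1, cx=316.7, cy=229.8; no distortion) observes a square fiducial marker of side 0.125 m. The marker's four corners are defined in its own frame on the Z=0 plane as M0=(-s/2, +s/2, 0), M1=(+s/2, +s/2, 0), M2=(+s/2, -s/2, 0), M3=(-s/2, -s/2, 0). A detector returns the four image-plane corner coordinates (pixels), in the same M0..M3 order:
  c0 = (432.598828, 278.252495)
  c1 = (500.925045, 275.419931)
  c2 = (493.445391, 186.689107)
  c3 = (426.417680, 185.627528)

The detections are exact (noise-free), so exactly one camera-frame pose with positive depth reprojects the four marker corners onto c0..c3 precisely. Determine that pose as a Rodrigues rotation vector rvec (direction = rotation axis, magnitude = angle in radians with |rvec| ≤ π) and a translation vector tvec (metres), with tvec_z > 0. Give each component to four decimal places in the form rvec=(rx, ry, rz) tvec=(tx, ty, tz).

rvec=(-0.1432, -0.2522, -0.0269) tvec=(0.2411, 0.0016, 0.7332)

Intrinsics K: fx=448.0, fy=537.1, cx=316.7, cy=229.8
Marker side s = 0.125 m; corners in marker frame (Z=0):
  M0 = (-0.0625, +0.0625, 0)
  M1 = (+0.0625, +0.0625, 0)
  M2 = (+0.0625, -0.0625, 0)
  M3 = (-0.0625, -0.0625, 0)
Detected image corners:
  c0 = (432.598828, 278.252495) px
  c1 = (500.925045, 275.419931) px
  c2 = (493.445391, 186.689107) px
  c3 = (426.417680, 185.627528) px
Planar DLT: solve 8×8 A·h = b for H (H[2,2]=1):
  H  [+699.69074 -32.34739 +464.02932]
  H  [+72.20692 +681.57283 +230.95512]
  H  [+0.34172 -0.18798 +1.00000]
B = K⁻¹H; ‖b₁‖=1.363798, ‖b₂‖=1.363798; λ = 2/(‖b₁‖+‖b₂‖) = 0.733247, sign → tz>0 ⇒ λ=+0.733247
r₁ = λ·B[:,0] = (+0.96806,-0.00863,+0.25057); r₂ = λ·B[:,1] = (+0.04450,+0.98945,-0.13784)
r₃ = r₁×r₂ = (-0.24674,+0.14459,+0.95824); SVD([r₁ r₂ r₃]) → R = UVᵀ:
  R  [+0.96806 +0.04450 -0.24674]
  R  [-0.00863 +0.98945 +0.14459]
  R  [+0.25057 -0.13784 +0.95824]
t = (+0.24114, +0.00158, +0.73325) m
tr R = 2.915752; θ = arccos((tr R − 1)/2) = 0.291284 rad = 16.689°
axis k = ((R−Rᵀ)₃₂, (R−Rᵀ)₁₃, (R−Rᵀ)₂₁) / (2 sinθ) = (-0.491715, -0.865830, -0.092496)
rvec = θ·k = (-0.143229, -0.252202, -0.026943)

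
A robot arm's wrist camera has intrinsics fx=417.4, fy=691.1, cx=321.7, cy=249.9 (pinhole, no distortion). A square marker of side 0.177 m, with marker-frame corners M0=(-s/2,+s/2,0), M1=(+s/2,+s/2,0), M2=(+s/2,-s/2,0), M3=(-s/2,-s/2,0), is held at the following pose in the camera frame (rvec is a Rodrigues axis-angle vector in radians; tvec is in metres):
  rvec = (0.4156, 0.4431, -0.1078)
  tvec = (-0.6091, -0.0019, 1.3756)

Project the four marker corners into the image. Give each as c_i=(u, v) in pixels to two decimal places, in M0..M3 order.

c0=(127.86, 288.00) c1=(165.43, 289.09) c2=(146.88, 205.63) c3=(108.59, 209.17)

Intrinsics K: fx=417.4, fy=691.1, cx=321.7, cy=249.9
Marker side s = 0.177 m; corners in marker frame (Z=0):
  M0 = (-0.0885, +0.0885, 0)
  M1 = (+0.0885, +0.0885, 0)
  M2 = (+0.0885, -0.0885, 0)
  M3 = (-0.0885, -0.0885, 0)
rvec = (0.4156, 0.4431, -0.1078), |rvec| = θ = 0.61699 rad = 35.351°
Rodrigues: sinθ=0.57859, 1−cosθ=0.18438; R = I + sinθ·[k]× + (1−cosθ)·[k]×²:
    [+0.89928 +0.19028 +0.39382]
    [-0.01190 +0.91072 -0.41286]
    [-0.43722 +0.36659 +0.82125]
t = (-0.6091, -0.0019, 1.3756) m
M0: Pc = R·M0+t = (-0.67185, +0.07975, +1.44674); u = 417.4·(-0.67185)/1.44674 + 321.7 = 127.8648, v = 691.1·(+0.07975)/1.44674 + 249.9 = 287.9968
M1: Pc = R·M1+t = (-0.51267, +0.07765, +1.36935); u = 417.4·(-0.51267)/1.36935 + 321.7 = 165.4287, v = 691.1·(+0.07765)/1.36935 + 249.9 = 289.0870
M2: Pc = R·M2+t = (-0.54635, -0.08355, +1.30446); u = 417.4·(-0.54635)/1.30446 + 321.7 = 146.8785, v = 691.1·(-0.08355)/1.30446 + 249.9 = 205.6349
M3: Pc = R·M3+t = (-0.70553, -0.08145, +1.38185); u = 417.4·(-0.70553)/1.38185 + 321.7 = 108.5897, v = 691.1·(-0.08145)/1.38185 + 249.9 = 209.1670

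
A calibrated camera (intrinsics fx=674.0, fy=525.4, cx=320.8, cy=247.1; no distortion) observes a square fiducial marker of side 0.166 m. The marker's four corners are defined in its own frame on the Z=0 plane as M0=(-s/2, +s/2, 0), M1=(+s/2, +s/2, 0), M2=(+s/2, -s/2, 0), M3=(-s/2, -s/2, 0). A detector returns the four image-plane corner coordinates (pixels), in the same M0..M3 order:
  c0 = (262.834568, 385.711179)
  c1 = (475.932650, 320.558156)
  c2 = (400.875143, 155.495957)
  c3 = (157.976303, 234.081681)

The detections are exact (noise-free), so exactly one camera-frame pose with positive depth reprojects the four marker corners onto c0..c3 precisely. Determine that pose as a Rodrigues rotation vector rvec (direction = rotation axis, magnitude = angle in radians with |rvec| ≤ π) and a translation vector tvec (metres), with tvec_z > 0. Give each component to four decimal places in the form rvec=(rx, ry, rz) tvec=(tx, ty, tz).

rvec=(0.3996, -0.0180, -0.3931) tvec=(0.0037, 0.0284, 0.4559)

Intrinsics K: fx=674.0, fy=525.4, cx=320.8, cy=247.1
Marker side s = 0.166 m; corners in marker frame (Z=0):
  M0 = (-0.0830, +0.0830, 0)
  M1 = (+0.0830, +0.0830, 0)
  M2 = (+0.0830, -0.0830, 0)
  M3 = (-0.0830, -0.0830, 0)
Detected image corners:
  c0 = (262.834568, 385.711179) px
  c1 = (475.932650, 320.558156) px
  c2 = (400.875143, 155.495957) px
  c3 = (157.976303, 234.081681) px
Planar DLT: solve 8×8 A·h = b for H (H[2,2]=1):
  H  [+1324.95911 +814.99769 +326.30305]
  H  [-465.83382 +1183.25311 +279.86251]
  H  [-0.13032 +0.83880 +1.00000]
B = K⁻¹H; ‖b₁‖=2.193241, ‖b₂‖=2.193241; λ = 2/(‖b₁‖+‖b₂‖) = 0.455946, sign → tz>0 ⇒ λ=+0.455946
r₁ = λ·B[:,0] = (+0.92459,-0.37631,-0.05942); r₂ = λ·B[:,1] = (+0.36930,+0.84697,+0.38245)
r₃ = r₁×r₂ = (-0.09359,-0.37555,+0.92206); SVD([r₁ r₂ r₃]) → R = UVᵀ:
  R  [+0.92459 +0.36930 -0.09359]
  R  [-0.37631 +0.84697 -0.37555]
  R  [-0.05942 +0.38245 +0.92206]
t = (+0.00372, +0.02843, +0.45595) m
tr R = 2.693618; θ = arccos((tr R − 1)/2) = 0.560839 rad = 32.134°
axis k = ((R−Rᵀ)₃₂, (R−Rᵀ)₁₃, (R−Rᵀ)₂₁) / (2 sinθ) = (+0.712544, -0.032125, -0.700892)
rvec = θ·k = (+0.399623, -0.018017, -0.393088)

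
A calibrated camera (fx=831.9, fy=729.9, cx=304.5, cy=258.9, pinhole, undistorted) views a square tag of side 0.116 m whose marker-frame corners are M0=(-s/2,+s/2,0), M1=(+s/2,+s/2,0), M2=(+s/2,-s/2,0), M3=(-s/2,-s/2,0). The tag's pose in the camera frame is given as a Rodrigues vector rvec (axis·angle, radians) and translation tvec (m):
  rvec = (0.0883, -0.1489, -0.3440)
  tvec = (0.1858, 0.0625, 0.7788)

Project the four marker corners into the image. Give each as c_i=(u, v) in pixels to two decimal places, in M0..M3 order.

c0=(465.93, 387.22) c1=(576.12, 348.25) c2=(539.91, 247.93) c3=(427.13, 285.58)

Intrinsics K: fx=831.9, fy=729.9, cx=304.5, cy=258.9
Marker side s = 0.116 m; corners in marker frame (Z=0):
  M0 = (-0.0580, +0.0580, 0)
  M1 = (+0.0580, +0.0580, 0)
  M2 = (+0.0580, -0.0580, 0)
  M3 = (-0.0580, -0.0580, 0)
rvec = (0.0883, -0.1489, -0.3440), |rvec| = θ = 0.38510 rad = 22.065°
Rodrigues: sinθ=0.37565, 1−cosθ=0.07324; R = I + sinθ·[k]× + (1−cosθ)·[k]×²:
    [+0.93061 +0.32907 -0.16025]
    [-0.34205 +0.93771 -0.06084]
    [+0.13025 +0.11143 +0.98520]
t = (0.1858, 0.0625, 0.7788) m
M0: Pc = R·M0+t = (+0.15091, +0.13673, +0.77771); u = 831.9·(+0.15091)/0.77771 + 304.5 = 465.9260, v = 729.9·(+0.13673)/0.77771 + 258.9 = 387.2211
M1: Pc = R·M1+t = (+0.25886, +0.09705, +0.79282); u = 831.9·(+0.25886)/0.79282 + 304.5 = 576.1221, v = 729.9·(+0.09705)/0.79282 + 258.9 = 348.2464
M2: Pc = R·M2+t = (+0.22069, -0.01173, +0.77989); u = 831.9·(+0.22069)/0.77989 + 304.5 = 539.9066, v = 729.9·(-0.01173)/0.77989 + 258.9 = 247.9254
M3: Pc = R·M3+t = (+0.11274, +0.02795, +0.76478); u = 831.9·(+0.11274)/0.76478 + 304.5 = 427.1326, v = 729.9·(+0.02795)/0.76478 + 258.9 = 285.5770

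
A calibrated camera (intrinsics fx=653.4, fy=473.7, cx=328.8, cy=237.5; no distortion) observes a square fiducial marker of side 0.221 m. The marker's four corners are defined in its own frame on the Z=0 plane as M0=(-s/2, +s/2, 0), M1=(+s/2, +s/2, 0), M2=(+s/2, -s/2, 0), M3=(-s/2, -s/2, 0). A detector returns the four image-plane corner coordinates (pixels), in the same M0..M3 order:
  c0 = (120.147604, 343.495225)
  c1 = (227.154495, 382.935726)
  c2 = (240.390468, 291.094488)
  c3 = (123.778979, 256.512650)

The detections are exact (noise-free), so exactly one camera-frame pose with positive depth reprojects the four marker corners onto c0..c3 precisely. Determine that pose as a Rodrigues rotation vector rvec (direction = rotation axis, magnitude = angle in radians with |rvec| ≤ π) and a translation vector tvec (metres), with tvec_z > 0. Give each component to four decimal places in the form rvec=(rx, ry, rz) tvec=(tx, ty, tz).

rvec=(0.3307, 0.4627, 0.2292) tvec=(-0.2368, 0.1744, 1.0078)

Intrinsics K: fx=653.4, fy=473.7, cx=328.8, cy=237.5
Marker side s = 0.221 m; corners in marker frame (Z=0):
  M0 = (-0.1105, +0.1105, 0)
  M1 = (+0.1105, +0.1105, 0)
  M2 = (+0.1105, -0.1105, 0)
  M3 = (-0.1105, -0.1105, 0)
Detected image corners:
  c0 = (120.147604, 343.495225) px
  c1 = (227.154495, 382.935726) px
  c2 = (240.390468, 291.094488) px
  c3 = (123.778979, 256.512650) px
Planar DLT: solve 8×8 A·h = b for H (H[2,2]=1):
  H  [+434.89966 +26.62989 +175.26385]
  H  [+42.26695 +518.42586 +319.47607]
  H  [-0.39446 +0.35894 +1.00000]
B = K⁻¹H; ‖b₁‖=0.992285, ‖b₂‖=0.992285; λ = 2/(‖b₁‖+‖b₂‖) = 1.007775, sign → tz>0 ⇒ λ=+1.007775
r₁ = λ·B[:,0] = (+0.87081,+0.28923,-0.39753); r₂ = λ·B[:,1] = (-0.14096,+0.92156,+0.36173)
r₃ = r₁×r₂ = (+0.47097,-0.25897,+0.84328); SVD([r₁ r₂ r₃]) → R = UVᵀ:
  R  [+0.87081 -0.14096 +0.47097]
  R  [+0.28923 +0.92156 -0.25897]
  R  [-0.39753 +0.36173 +0.84328]
t = (-0.23681, +0.17440, +1.00777) m
tr R = 2.635656; θ = arccos((tr R − 1)/2) = 0.613170 rad = 35.132°
axis k = ((R−Rᵀ)₃₂, (R−Rᵀ)₁₃, (R−Rᵀ)₂₁) / (2 sinθ) = (+0.539304, +0.754615, +0.373775)
rvec = θ·k = (+0.330685, +0.462707, +0.229188)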